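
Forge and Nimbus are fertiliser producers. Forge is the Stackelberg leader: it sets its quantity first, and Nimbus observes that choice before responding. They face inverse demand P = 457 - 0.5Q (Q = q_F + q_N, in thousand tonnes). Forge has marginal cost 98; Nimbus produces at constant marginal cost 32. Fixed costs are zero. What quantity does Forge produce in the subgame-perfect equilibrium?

Solve by backward induction. Given q_F, the follower Nimbus maximises π_N = (457 - (1/2)q_F - (1/2)q_N)q_N - 32q_N.
Setting the follower's marginal profit to zero, 425 - (1/2)q_F - q_N = 0, i.e. q_N = (425 - (1/2)q_F).
Forge substitutes q_N(q_F) into its own profit: π_F = q_F(457 - (1/2)q_F - (425 - (1/2)q_F)/2) - 98q_F = (489/2 - (1/4)q_F)q_F - 98q_F.
Leader FOC: 293/2 - (1/2)q_F = 0, so q_F = 293.
Then q_N = (425 - (1/2)·293) = 557/2.

293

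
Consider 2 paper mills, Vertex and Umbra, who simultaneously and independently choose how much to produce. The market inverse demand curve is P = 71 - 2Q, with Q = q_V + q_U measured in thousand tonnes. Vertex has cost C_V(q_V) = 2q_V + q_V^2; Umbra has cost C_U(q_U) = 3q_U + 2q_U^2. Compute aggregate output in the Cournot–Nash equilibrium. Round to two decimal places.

Vertex's profit: π_V = (71 - 2Q)q_V - (2q_V + q_V²). Setting ∂π_V/∂q_V = 0: 69 - 6q_V - 2(q_U) = 0.
Umbra's profit: π_U = (71 - 2Q)q_U - (3q_U + 2q_U²). Setting ∂π_U/∂q_U = 0: 68 - 8q_U - 2(q_V) = 0.
Best responses: q_V = (69 - 2q_U)/6, q_U = (68 - 2q_V)/8.
Solving the pair: q_V = 104/11, q_U = 135/22.
Total output Q = 104/11 + 135/22 = 343/22.

15.59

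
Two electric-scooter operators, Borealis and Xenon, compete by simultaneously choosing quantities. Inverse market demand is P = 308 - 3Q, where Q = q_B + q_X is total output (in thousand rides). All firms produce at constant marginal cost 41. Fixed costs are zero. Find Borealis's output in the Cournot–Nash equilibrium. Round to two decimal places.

29.67

A representative firm's profit is π_i = q_i(308 - 3Q) - 41q_i.
First-order condition (treating rivals' output as given): 267 - 6q_i - 3q_j = 0.
With identical firms every q_j equals q_i, so q_j = q_i and 267 = 9q_i, giving q_i = 89/3.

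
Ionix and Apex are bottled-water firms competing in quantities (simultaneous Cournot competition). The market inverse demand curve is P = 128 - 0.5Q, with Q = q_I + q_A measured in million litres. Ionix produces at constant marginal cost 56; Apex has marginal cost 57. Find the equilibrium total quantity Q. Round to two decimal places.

95.33

Ionix's profit: π_I = (128 - 0.5Q)q_I - (56q_I). Setting ∂π_I/∂q_I = 0: 72 - q_I - (1/2)(q_A) = 0.
Apex's first-order condition: 71 - q_A - (1/2)(q_I) = 0.
Best responses: q_I = (72 - (1/2)q_A), q_A = (71 - (1/2)q_I).
Solving the pair: q_I = 146/3, q_A = 140/3.
Total output Q = 146/3 + 140/3 = 286/3.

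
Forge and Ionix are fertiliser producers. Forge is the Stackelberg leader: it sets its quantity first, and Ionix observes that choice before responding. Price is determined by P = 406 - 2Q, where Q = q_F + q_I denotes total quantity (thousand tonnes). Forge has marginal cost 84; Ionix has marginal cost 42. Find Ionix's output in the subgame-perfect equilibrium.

56

The follower Ionix best-responds to any q_F: π_I = (406 - 2Q)q_I - 42q_I.
Setting the follower's marginal profit to zero, 364 - 2q_F - 4q_I = 0, i.e. q_I = (364 - 2q_F)/4.
Forge substitutes q_I(q_F) into its own profit: π_F = q_F(406 - 2q_F - (364 - 2q_F)/2) - 84q_F = (224 - q_F)q_F - 84q_F.
Maximising: ∂π_F/∂q_F = 140 - 2q_F = 0, giving q_F = 70.
Then q_I = (364 - 2·70)/4 = 56.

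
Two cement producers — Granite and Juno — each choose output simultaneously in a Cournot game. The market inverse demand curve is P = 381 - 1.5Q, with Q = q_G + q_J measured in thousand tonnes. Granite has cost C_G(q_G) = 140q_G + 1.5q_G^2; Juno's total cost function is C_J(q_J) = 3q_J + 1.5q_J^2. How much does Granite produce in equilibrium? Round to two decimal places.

26.04

Granite's profit: π_G = (381 - 1.5Q)q_G - (140q_G + (3/2)q_G²). Setting ∂π_G/∂q_G = 0: 241 - 6q_G - (3/2)(q_J) = 0.
Juno's profit: π_J = (381 - 1.5Q)q_J - (3q_J + (3/2)q_J²). Setting ∂π_J/∂q_J = 0: 378 - 6q_J - (3/2)(q_G) = 0.
So q_G = (241 - (3/2)q_J)/6 and q_J = (378 - (3/2)q_G)/6.
Substituting one into the other gives q_G = 1172/45 and q_J = 56.4889.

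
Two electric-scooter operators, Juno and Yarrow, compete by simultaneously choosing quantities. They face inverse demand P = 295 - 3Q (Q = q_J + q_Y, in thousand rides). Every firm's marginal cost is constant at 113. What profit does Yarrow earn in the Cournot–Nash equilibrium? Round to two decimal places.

Each firm earns π_i = (295 - 3Q)q_i - 113q_i.
First-order condition (treating rivals' output as given): 182 - 6q_i - 3q_j = 0.
By symmetry each firm produces the same amount; substituting q_j = q_i yields q_i = 182/9.
Price P = 295 - 3·(364/9) = 521/3.
Yarrow's profit: (521/3 - 113)·(182/9) = 1226.8148.

1226.81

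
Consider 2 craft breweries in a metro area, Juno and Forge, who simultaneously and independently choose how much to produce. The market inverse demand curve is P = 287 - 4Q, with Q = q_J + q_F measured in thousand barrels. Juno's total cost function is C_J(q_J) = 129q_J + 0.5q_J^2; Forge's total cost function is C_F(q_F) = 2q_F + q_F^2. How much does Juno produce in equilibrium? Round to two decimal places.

5.95

Juno's profit: π_J = (287 - 4Q)q_J - (129q_J + (1/2)q_J²). Setting ∂π_J/∂q_J = 0: 158 - 9q_J - 4(q_F) = 0.
Forge's first-order condition: 285 - 10q_F - 4(q_J) = 0.
Rearranging gives the reaction functions q_J = (158 - 4q_F)/9 and q_F = (285 - 4q_J)/10.
Substituting one into the other gives q_J = 220/37 and q_F = 1933/74.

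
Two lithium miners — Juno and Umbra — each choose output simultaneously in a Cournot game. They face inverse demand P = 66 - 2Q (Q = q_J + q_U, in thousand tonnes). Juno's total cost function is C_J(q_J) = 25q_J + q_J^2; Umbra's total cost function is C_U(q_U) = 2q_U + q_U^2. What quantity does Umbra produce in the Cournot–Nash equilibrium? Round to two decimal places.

9.44

Juno's profit: π_J = (66 - 2Q)q_J - (25q_J + q_J²). Setting ∂π_J/∂q_J = 0: 41 - 6q_J - 2(q_U) = 0.
Umbra's profit: π_U = (66 - 2Q)q_U - (2q_U + q_U²). Setting ∂π_U/∂q_U = 0: 64 - 6q_U - 2(q_J) = 0.
Rearranging gives the reaction functions q_J = (41 - 2q_U)/6 and q_U = (64 - 2q_J)/6.
Substituting one into the other gives q_J = 59/16 and q_U = 151/16.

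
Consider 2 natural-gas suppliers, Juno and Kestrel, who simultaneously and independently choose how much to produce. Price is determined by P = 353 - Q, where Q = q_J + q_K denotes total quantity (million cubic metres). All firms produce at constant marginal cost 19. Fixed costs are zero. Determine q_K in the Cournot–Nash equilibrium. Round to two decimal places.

111.33

Each firm earns π_i = (353 - Q)q_i - 19q_i.
First-order condition (treating rivals' output as given): 334 - 2q_i - q_j = 0.
With identical firms every q_j equals q_i, so q_j = q_i and 334 = 3q_i, giving q_i = 334/3.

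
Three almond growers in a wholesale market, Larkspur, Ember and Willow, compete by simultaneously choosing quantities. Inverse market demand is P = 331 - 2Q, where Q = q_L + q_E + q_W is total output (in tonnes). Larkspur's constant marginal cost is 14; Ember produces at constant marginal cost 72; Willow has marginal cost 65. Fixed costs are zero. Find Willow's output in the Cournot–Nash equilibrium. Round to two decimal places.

27.75

Larkspur's profit: π_L = (331 - 2Q)q_L - (14q_L). Setting ∂π_L/∂q_L = 0: 317 - 4q_L - 2(q_E + q_W) = 0.
Ember's profit: π_E = (331 - 2Q)q_E - (72q_E). Setting ∂π_E/∂q_E = 0: 259 - 4q_E - 2(q_L + q_W) = 0.
Willow's first-order condition: 266 - 4q_W - 2(q_L + q_E) = 0.
Summing all 3 equations gives 842 − 8Q = 0, hence Q = 421/4.
Back-substituting: q_L = (317 − 421/2)/2 = 213/4, q_E = (259 − 421/2)/2 = 97/4, q_W = (266 − 421/2)/2 = 111/4.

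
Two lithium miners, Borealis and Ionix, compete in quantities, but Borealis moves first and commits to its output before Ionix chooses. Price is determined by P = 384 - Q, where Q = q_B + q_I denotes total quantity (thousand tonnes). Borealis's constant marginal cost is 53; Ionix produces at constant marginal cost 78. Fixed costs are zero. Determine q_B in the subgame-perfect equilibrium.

Solve by backward induction. Given q_B, the follower Ionix maximises π_I = (384 - q_B - q_I)q_I - 78q_I.
Setting the follower's marginal profit to zero, 306 - q_B - 2q_I = 0, i.e. q_I = (306 - q_B)/2.
The leader anticipates this reaction. Substituting into P = 384 - Q gives P = 231 - (1/2)q_B, so π_B = (231 - (1/2)q_B)q_B - 53q_B.
Leader FOC: 178 - q_B = 0, so q_B = 178.
Then q_I = (306 - 178)/2 = 64.

178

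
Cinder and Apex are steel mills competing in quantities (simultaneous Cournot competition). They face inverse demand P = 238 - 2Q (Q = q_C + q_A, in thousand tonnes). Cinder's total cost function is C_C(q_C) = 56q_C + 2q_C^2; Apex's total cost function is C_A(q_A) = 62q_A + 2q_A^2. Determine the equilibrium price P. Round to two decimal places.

166.40

Cinder's profit: π_C = (238 - 2Q)q_C - (56q_C + 2q_C²). Setting ∂π_C/∂q_C = 0: 182 - 8q_C - 2(q_A) = 0.
Apex's first-order condition: 176 - 8q_A - 2(q_C) = 0.
Rearranging gives the reaction functions q_C = (182 - 2q_A)/8 and q_A = (176 - 2q_C)/8.
Substituting one into the other gives q_C = 92/5 and q_A = 87/5.
Total output Q = 179/5, so price P = 238 - 2·(179/5) = 832/5.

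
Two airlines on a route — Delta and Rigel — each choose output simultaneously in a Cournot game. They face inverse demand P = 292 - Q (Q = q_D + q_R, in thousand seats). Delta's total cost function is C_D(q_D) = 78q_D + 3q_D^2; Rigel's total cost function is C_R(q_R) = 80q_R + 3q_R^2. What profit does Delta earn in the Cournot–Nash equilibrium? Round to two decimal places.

2267.57

Delta's profit: π_D = (292 - Q)q_D - (78q_D + 3q_D²). Setting ∂π_D/∂q_D = 0: 214 - 8q_D - (q_R) = 0.
Rigel's first-order condition: 212 - 8q_R - (q_D) = 0.
Best responses: q_D = (214 - q_R)/8, q_R = (212 - q_D)/8.
Solving the pair: q_D = 500/21, q_R = 494/21.
Price P = 292 - 142/3 = 734/3.
Delta's profit: (734/3)·(500/21) - 78·(500/21) - 3(500/21)² = 2267.5737.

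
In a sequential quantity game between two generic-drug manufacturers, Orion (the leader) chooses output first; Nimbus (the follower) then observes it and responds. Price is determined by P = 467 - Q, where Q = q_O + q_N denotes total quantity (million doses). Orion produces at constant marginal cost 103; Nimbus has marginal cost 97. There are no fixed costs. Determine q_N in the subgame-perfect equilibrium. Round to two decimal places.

95.50

Solve by backward induction. Given q_O, the follower Nimbus maximises π_N = (467 - q_O - q_N)q_N - 97q_N.
Follower FOC: 370 - q_O - 2q_N = 0, so q_N(q_O) = (370 - q_O)/2.
The leader anticipates this reaction. Substituting into P = 467 - Q gives P = 282 - (1/2)q_O, so π_O = (282 - (1/2)q_O)q_O - 103q_O.
Maximising: ∂π_O/∂q_O = 179 - q_O = 0, giving q_O = 179.
Then q_N = (370 - 179)/2 = 191/2.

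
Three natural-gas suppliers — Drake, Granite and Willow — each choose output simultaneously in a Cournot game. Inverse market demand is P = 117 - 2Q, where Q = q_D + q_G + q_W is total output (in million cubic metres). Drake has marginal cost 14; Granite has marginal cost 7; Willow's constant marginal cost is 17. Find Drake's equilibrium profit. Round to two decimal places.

Drake's profit: π_D = (117 - 2Q)q_D - (14q_D). Setting ∂π_D/∂q_D = 0: 103 - 4q_D - 2(q_G + q_W) = 0.
Granite's first-order condition: 110 - 4q_G - 2(q_D + q_W) = 0.
Willow's first-order condition: 100 - 4q_W - 2(q_D + q_G) = 0.
Summing all 3 equations gives 313 − 8Q = 0, hence Q = 313/8.
Back-substituting: q_D = (103 − 313/4)/2 = 99/8, q_G = (110 − 313/4)/2 = 127/8, q_W = (100 − 313/4)/2 = 87/8.
Price P = 117 - 2·(313/8) = 155/4.
Drake's profit: (155/4 - 14)·(99/8) = 306.2813.

306.28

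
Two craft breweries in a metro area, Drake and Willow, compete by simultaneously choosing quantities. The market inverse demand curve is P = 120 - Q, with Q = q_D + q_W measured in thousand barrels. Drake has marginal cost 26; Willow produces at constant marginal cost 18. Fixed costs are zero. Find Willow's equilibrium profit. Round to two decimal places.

Drake's profit: π_D = (120 - Q)q_D - (26q_D). Setting ∂π_D/∂q_D = 0: 94 - 2q_D - (q_W) = 0.
Willow's profit: π_W = (120 - Q)q_W - (18q_W). Setting ∂π_W/∂q_W = 0: 102 - 2q_W - (q_D) = 0.
Rearranging gives the reaction functions q_D = (94 - q_W)/2 and q_W = (102 - q_D)/2.
Substituting one into the other gives q_D = 86/3 and q_W = 110/3.
Price P = 120 - 196/3 = 164/3.
Willow's profit: (164/3 - 18)·(110/3) = 1344.4444.

1344.44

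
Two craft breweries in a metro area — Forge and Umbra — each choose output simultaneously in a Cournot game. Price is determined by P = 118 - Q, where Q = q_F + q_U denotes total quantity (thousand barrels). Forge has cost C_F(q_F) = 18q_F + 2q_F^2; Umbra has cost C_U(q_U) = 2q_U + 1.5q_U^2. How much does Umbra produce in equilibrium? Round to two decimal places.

Forge's profit: π_F = (118 - Q)q_F - (18q_F + 2q_F²). Setting ∂π_F/∂q_F = 0: 100 - 6q_F - (q_U) = 0.
Umbra's first-order condition: 116 - 5q_U - (q_F) = 0.
So q_F = (100 - q_U)/6 and q_U = (116 - q_F)/5.
Substituting one into the other gives q_F = 384/29 and q_U = 596/29.

20.55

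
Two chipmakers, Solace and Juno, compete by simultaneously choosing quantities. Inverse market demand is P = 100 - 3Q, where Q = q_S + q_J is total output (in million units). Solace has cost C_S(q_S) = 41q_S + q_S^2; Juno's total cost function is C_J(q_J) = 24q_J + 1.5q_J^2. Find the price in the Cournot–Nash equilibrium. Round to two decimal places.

Solace's profit: π_S = (100 - 3Q)q_S - (41q_S + q_S²). Setting ∂π_S/∂q_S = 0: 59 - 8q_S - 3(q_J) = 0.
Juno's first-order condition: 76 - 9q_J - 3(q_S) = 0.
Best responses: q_S = (59 - 3q_J)/8, q_J = (76 - 3q_S)/9.
Solving the pair: q_S = 101/21, q_J = 431/63.
Total output Q = 734/63, so price P = 100 - 3·(734/63) = 1366/21.

65.05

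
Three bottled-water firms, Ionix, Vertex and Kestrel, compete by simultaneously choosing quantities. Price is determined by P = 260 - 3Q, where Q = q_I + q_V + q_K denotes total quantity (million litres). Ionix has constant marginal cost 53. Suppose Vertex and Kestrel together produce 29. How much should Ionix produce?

With rivals' combined output fixed at 29, Ionix's profit is π_I = (260 - 3·29 - 3q_I)q_I - (53q_I) = (173 - 3q_I)q_I - (53q_I).
∂π_I/∂q_I = 120 - 6q_I = 0, so q_I = 20.

20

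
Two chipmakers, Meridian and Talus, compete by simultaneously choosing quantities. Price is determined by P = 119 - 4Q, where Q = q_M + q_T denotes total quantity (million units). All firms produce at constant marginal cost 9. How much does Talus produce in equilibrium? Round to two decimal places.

9.17

A representative firm's profit is π_i = q_i(119 - 4Q) - 9q_i.
Setting ∂π_i/∂q_i = 0 with rivals' quantities fixed: 110 - 8q_i - 4q_j = 0.
By symmetry each firm produces the same amount; substituting q_j = q_i yields q_i = 110/12 = 55/6.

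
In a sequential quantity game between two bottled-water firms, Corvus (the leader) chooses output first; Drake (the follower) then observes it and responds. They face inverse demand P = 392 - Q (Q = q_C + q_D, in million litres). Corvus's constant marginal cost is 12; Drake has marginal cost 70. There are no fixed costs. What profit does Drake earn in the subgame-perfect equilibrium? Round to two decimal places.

2652.25

The follower Drake best-responds to any q_C: π_D = (392 - Q)q_D - 70q_D.
Follower FOC: 322 - q_C - 2q_D = 0, so q_D(q_C) = (322 - q_C)/2.
Corvus substitutes q_D(q_C) into its own profit: π_C = q_C(392 - q_C - (322 - q_C)/2) - 12q_C = (231 - (1/2)q_C)q_C - 12q_C.
Leader FOC: 219 - q_C = 0, so q_C = 219.
Then q_D = (322 - 219)/2 = 103/2.
Price P = 392 - 541/2 = 243/2.
Drake's profit: (243/2 - 70)·(103/2) = 2652.2500.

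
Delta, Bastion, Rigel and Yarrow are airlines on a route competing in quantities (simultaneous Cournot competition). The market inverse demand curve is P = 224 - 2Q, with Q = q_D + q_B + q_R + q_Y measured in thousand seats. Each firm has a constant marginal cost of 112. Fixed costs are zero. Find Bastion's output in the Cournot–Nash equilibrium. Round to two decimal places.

11.20

Each firm earns π_i = (224 - 2Q)q_i - 112q_i.
First-order condition (treating rivals' output as given): 112 - 4q_i - 2·Σ_{j≠i} q_j = 0.
With identical firms every q_j equals q_i, so Σ_{j≠i} q_j = 3q_i and 112 = 10q_i, giving q_i = 56/5.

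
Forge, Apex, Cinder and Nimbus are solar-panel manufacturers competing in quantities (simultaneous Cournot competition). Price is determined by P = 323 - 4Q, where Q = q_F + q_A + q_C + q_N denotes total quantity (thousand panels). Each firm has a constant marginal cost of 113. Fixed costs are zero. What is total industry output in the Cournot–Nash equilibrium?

42

Each firm earns π_i = (323 - 4Q)q_i - 113q_i.
Setting ∂π_i/∂q_i = 0 with rivals' quantities fixed: 210 - 8q_i - 4·Σ_{j≠i} q_j = 0.
By symmetry each firm produces the same amount; substituting Σ_{j≠i} q_j = 3q_i yields q_i = 210/20 = 21/2.
Total output Q = 21/2 + 21/2 + 21/2 + 21/2 = 42.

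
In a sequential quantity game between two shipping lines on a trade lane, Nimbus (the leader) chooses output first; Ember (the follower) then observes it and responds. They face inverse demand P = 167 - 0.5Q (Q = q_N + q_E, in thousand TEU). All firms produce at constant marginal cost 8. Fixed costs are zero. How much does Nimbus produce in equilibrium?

Solve by backward induction. Given q_N, the follower Ember maximises π_E = (167 - (1/2)q_N - (1/2)q_E)q_E - 8q_E.
Setting the follower's marginal profit to zero, 159 - (1/2)q_N - q_E = 0, i.e. q_E = (159 - (1/2)q_N).
The leader anticipates this reaction. Substituting into P = 167 - 0.5Q gives P = 175/2 - (1/4)q_N, so π_N = (175/2 - (1/4)q_N)q_N - 8q_N.
Leader FOC: 159/2 - (1/2)q_N = 0, so q_N = 159.
Then q_E = (159 - (1/2)·159) = 159/2.

159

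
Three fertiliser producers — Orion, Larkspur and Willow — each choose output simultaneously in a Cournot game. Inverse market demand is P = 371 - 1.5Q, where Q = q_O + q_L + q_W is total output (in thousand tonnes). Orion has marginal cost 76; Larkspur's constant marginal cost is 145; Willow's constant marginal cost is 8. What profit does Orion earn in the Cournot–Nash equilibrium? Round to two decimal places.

Orion's profit: π_O = (371 - 1.5Q)q_O - (76q_O). Setting ∂π_O/∂q_O = 0: 295 - 3q_O - (3/2)(q_L + q_W) = 0.
Larkspur's first-order condition: 226 - 3q_L - (3/2)(q_O + q_W) = 0.
Willow's first-order condition: 363 - 3q_W - (3/2)(q_O + q_L) = 0.
Summing all 3 equations gives 884 − 6Q = 0, hence Q = 442/3.
Back-substituting: q_O = (295 − 221)/(3/2) = 148/3, q_L = (226 − 221)/(3/2) = 10/3, q_W = (363 − 221)/(3/2) = 284/3.
Price P = 371 - (3/2)·(442/3) = 150.
Orion's profit: (150 - 76)·(148/3) = 3650.6667.

3650.67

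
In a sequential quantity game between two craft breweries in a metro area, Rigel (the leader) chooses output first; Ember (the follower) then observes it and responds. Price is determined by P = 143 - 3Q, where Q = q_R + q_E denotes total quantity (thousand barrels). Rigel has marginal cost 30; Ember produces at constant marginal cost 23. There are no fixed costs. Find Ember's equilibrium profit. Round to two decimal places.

The follower Ember best-responds to any q_R: π_E = (143 - 3Q)q_E - 23q_E.
∂π_E/∂q_E = 120 - 3q_R - 6q_E = 0 gives the reaction function q_E = (120 - 3q_R)/6.
The leader anticipates this reaction. Substituting into P = 143 - 3Q gives P = 83 - (3/2)q_R, so π_R = (83 - (3/2)q_R)q_R - 30q_R.
Maximising: ∂π_R/∂q_R = 53 - 3q_R = 0, giving q_R = 53/3.
Then q_E = (120 - 3·(53/3))/6 = 67/6.
Price P = 143 - 3·(173/6) = 113/2.
Ember's profit: (113/2 - 23)·(67/6) = 374.0833.

374.08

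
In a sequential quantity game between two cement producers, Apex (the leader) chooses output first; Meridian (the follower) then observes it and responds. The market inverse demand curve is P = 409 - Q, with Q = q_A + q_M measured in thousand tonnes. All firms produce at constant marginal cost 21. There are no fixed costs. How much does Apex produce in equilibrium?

194

Solve by backward induction. Given q_A, the follower Meridian maximises π_M = (409 - q_A - q_M)q_M - 21q_M.
Follower FOC: 388 - q_A - 2q_M = 0, so q_M(q_A) = (388 - q_A)/2.
The leader anticipates this reaction. Substituting into P = 409 - Q gives P = 215 - (1/2)q_A, so π_A = (215 - (1/2)q_A)q_A - 21q_A.
Maximising: ∂π_A/∂q_A = 194 - q_A = 0, giving q_A = 194.
Then q_M = (388 - 194)/2 = 97.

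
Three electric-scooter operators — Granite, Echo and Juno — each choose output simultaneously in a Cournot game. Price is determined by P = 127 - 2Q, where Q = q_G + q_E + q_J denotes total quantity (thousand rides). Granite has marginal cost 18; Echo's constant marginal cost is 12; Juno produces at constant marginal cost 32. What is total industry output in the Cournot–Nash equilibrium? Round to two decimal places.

Granite's profit: π_G = (127 - 2Q)q_G - (18q_G). Setting ∂π_G/∂q_G = 0: 109 - 4q_G - 2(q_E + q_J) = 0.
Echo's first-order condition: 115 - 4q_E - 2(q_G + q_J) = 0.
Juno's first-order condition: 95 - 4q_J - 2(q_G + q_E) = 0.
Adding the 3 first-order conditions: 319 − 8Q = 0, so Q = 319/8.
Back-substituting: q_G = (109 − 319/4)/2 = 117/8, q_E = (115 − 319/4)/2 = 141/8, q_J = (95 − 319/4)/2 = 61/8.
Total output Q = 117/8 + 141/8 + 61/8 = 319/8.

39.88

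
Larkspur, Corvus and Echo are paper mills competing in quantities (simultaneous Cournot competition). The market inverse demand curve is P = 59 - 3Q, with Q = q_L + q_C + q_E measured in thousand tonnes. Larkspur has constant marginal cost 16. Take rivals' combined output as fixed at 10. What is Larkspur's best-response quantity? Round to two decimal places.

With rivals' combined output fixed at 10, Larkspur's profit is π_L = (59 - 3·10 - 3q_L)q_L - (16q_L) = (29 - 3q_L)q_L - (16q_L).
∂π_L/∂q_L = 13 - 6q_L = 0, so q_L = 13/6.

2.17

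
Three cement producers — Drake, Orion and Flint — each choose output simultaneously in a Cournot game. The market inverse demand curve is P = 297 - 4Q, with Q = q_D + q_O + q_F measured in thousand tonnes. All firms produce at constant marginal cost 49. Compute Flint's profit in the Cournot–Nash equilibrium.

A representative firm's profit is π_i = q_i(297 - 4Q) - 49q_i.
First-order condition (treating rivals' output as given): 248 - 8q_i - 4·Σ_{j≠i} q_j = 0.
By symmetry each firm produces the same amount; substituting Σ_{j≠i} q_j = 2q_i yields q_i = 248/16 = 31/2.
Price P = 297 - 4·(93/2) = 111.
Flint's profit: (111 - 49)·(31/2) = 961.

961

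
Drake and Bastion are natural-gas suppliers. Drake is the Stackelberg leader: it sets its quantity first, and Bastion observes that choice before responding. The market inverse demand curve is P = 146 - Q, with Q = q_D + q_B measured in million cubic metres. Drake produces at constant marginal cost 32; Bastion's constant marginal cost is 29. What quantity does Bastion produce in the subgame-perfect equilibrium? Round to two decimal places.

30.75

Solve by backward induction. Given q_D, the follower Bastion maximises π_B = (146 - q_D - q_B)q_B - 29q_B.
Setting the follower's marginal profit to zero, 117 - q_D - 2q_B = 0, i.e. q_B = (117 - q_D)/2.
The leader anticipates this reaction. Substituting into P = 146 - Q gives P = 175/2 - (1/2)q_D, so π_D = (175/2 - (1/2)q_D)q_D - 32q_D.
Leader FOC: 111/2 - q_D = 0, so q_D = 111/2.
Then q_B = (117 - 111/2)/2 = 123/4.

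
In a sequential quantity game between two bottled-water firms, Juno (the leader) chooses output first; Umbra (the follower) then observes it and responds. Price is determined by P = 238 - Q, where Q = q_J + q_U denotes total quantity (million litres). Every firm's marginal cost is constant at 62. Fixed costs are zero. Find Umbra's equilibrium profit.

1936

The follower Umbra best-responds to any q_J: π_U = (238 - Q)q_U - 62q_U.
∂π_U/∂q_U = 176 - q_J - 2q_U = 0 gives the reaction function q_U = (176 - q_J)/2.
The leader anticipates this reaction. Substituting into P = 238 - Q gives P = 150 - (1/2)q_J, so π_J = (150 - (1/2)q_J)q_J - 62q_J.
Maximising: ∂π_J/∂q_J = 88 - q_J = 0, giving q_J = 88.
Then q_U = (176 - 88)/2 = 44.
Price P = 238 - 132 = 106.
Umbra's profit: (106 - 62)·44 = 1936.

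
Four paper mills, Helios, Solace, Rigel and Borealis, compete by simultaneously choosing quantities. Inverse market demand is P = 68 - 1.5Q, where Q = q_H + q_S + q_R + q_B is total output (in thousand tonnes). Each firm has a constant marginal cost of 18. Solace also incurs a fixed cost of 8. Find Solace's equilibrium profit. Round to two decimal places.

58.67

Each firm earns π_i = (68 - 1.5Q)q_i - 18q_i.
First-order condition (treating rivals' output as given): 50 - 3q_i - (3/2)·Σ_{j≠i} q_j = 0.
With identical firms every q_j equals q_i, so Σ_{j≠i} q_j = 3q_i and 50 = (15/2)q_i, giving q_i = 20/3.
Price P = 68 - (3/2)·(80/3) = 28.
Solace's profit: (28 - 18)·(20/3) - 8 = 176/3.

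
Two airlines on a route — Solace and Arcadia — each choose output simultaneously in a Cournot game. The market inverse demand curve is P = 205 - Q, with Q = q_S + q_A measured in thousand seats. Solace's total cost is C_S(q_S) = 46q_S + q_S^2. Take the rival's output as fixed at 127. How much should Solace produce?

With the rival's output fixed at 127, Solace's profit is π_S = (205 - 127 - q_S)q_S - (46q_S + q_S²) = (78 - q_S)q_S - (46q_S + q_S²).
∂π_S/∂q_S = 32 - 4q_S = 0, so q_S = 8.

8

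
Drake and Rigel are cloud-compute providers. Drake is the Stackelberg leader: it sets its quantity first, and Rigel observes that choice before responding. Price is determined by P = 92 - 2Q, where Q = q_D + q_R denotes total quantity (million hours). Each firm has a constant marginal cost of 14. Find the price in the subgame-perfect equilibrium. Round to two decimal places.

Solve by backward induction. Given q_D, the follower Rigel maximises π_R = (92 - 2q_D - 2q_R)q_R - 14q_R.
Setting the follower's marginal profit to zero, 78 - 2q_D - 4q_R = 0, i.e. q_R = (78 - 2q_D)/4.
The leader anticipates this reaction. Substituting into P = 92 - 2Q gives P = 53 - q_D, so π_D = (53 - q_D)q_D - 14q_D.
Maximising: ∂π_D/∂q_D = 39 - 2q_D = 0, giving q_D = 39/2.
Then q_R = (78 - 2·(39/2))/4 = 39/4.
Total output Q = 117/4, so price P = 92 - 2·(117/4) = 67/2.

33.50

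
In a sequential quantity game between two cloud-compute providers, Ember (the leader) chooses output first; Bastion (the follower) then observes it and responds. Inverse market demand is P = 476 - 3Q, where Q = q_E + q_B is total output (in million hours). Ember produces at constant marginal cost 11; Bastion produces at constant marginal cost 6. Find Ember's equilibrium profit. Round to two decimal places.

8816.67

The follower Bastion best-responds to any q_E: π_B = (476 - 3Q)q_B - 6q_B.
Follower FOC: 470 - 3q_E - 6q_B = 0, so q_B(q_E) = (470 - 3q_E)/6.
Ember substitutes q_B(q_E) into its own profit: π_E = q_E(476 - 3q_E - (470 - 3q_E)/2) - 11q_E = (241 - (3/2)q_E)q_E - 11q_E.
Maximising: ∂π_E/∂q_E = 230 - 3q_E = 0, giving q_E = 230/3.
Then q_B = (470 - 3·(230/3))/6 = 40.
Price P = 476 - 3·(350/3) = 126.
Ember's profit: (126 - 11)·(230/3) = 8816.6667.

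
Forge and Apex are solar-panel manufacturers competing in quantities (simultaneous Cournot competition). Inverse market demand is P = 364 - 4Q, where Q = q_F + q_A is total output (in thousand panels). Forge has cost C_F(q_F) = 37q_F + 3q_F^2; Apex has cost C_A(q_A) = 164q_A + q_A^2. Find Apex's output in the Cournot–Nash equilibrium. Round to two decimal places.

Forge's profit: π_F = (364 - 4Q)q_F - (37q_F + 3q_F²). Setting ∂π_F/∂q_F = 0: 327 - 14q_F - 4(q_A) = 0.
Apex's first-order condition: 200 - 10q_A - 4(q_F) = 0.
Rearranging gives the reaction functions q_F = (327 - 4q_A)/14 and q_A = (200 - 4q_F)/10.
Solving the pair: q_F = 1235/62, q_A = 373/31.

12.03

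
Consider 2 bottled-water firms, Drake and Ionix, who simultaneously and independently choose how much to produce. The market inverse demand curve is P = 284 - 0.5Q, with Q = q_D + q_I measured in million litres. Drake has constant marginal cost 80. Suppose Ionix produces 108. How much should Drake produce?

With the rival's output fixed at 108, Drake's profit is π_D = (284 - (1/2)·108 - (1/2)q_D)q_D - (80q_D) = (230 - (1/2)q_D)q_D - (80q_D).
∂π_D/∂q_D = 150 - q_D = 0, so q_D = 150.

150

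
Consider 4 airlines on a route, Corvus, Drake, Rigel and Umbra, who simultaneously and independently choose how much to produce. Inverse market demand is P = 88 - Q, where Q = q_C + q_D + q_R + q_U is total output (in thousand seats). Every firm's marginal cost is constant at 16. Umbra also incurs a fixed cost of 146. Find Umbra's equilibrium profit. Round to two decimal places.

61.36

Each firm earns π_i = (88 - Q)q_i - 16q_i.
First-order condition (treating rivals' output as given): 72 - 2q_i - Σ_{j≠i} q_j = 0.
By symmetry each firm produces the same amount; substituting Σ_{j≠i} q_j = 3q_i yields q_i = 72/5.
Price P = 88 - 288/5 = 152/5.
Umbra's profit: (152/5 - 16)·(72/5) - 146 = 1534/25.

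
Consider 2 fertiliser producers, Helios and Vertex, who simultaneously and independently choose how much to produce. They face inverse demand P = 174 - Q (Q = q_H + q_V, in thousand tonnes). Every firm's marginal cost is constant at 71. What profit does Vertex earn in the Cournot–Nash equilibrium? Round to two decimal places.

Each firm earns π_i = (174 - Q)q_i - 71q_i.
Setting ∂π_i/∂q_i = 0 with rivals' quantities fixed: 103 - 2q_i - q_j = 0.
With identical firms every q_j equals q_i, so q_j = q_i and 103 = 3q_i, giving q_i = 103/3.
Price P = 174 - 206/3 = 316/3.
Vertex's profit: (316/3 - 71)·(103/3) = 1178.7778.

1178.78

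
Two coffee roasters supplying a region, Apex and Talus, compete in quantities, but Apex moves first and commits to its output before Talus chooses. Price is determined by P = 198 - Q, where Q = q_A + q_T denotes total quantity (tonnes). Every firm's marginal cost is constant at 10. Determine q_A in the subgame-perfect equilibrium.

94

The follower Talus best-responds to any q_A: π_T = (198 - Q)q_T - 10q_T.
∂π_T/∂q_T = 188 - q_A - 2q_T = 0 gives the reaction function q_T = (188 - q_A)/2.
The leader anticipates this reaction. Substituting into P = 198 - Q gives P = 104 - (1/2)q_A, so π_A = (104 - (1/2)q_A)q_A - 10q_A.
Leader FOC: 94 - q_A = 0, so q_A = 94.
Then q_T = (188 - 94)/2 = 47.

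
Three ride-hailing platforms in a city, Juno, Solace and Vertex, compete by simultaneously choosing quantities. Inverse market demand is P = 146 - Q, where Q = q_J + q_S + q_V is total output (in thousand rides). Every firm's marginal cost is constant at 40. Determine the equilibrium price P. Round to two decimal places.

Each firm earns π_i = (146 - Q)q_i - 40q_i.
First-order condition (treating rivals' output as given): 106 - 2q_i - Σ_{j≠i} q_j = 0.
With identical firms every q_j equals q_i, so Σ_{j≠i} q_j = 2q_i and 106 = 4q_i, giving q_i = 53/2.
Total output Q = 159/2, so price P = 146 - 159/2 = 133/2.

66.50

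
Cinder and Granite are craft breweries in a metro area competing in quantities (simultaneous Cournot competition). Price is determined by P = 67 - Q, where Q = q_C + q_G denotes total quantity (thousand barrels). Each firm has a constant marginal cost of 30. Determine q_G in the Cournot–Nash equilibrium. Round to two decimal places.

12.33

Each firm earns π_i = (67 - Q)q_i - 30q_i.
Setting ∂π_i/∂q_i = 0 with rivals' quantities fixed: 37 - 2q_i - q_j = 0.
By symmetry each firm produces the same amount; substituting q_j = q_i yields q_i = 37/3.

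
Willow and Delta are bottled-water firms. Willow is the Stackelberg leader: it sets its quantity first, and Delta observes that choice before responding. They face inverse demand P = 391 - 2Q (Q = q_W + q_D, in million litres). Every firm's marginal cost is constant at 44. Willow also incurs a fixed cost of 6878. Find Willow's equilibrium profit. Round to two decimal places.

647.56

Solve by backward induction. Given q_W, the follower Delta maximises π_D = (391 - 2q_W - 2q_D)q_D - 44q_D.
Setting the follower's marginal profit to zero, 347 - 2q_W - 4q_D = 0, i.e. q_D = (347 - 2q_W)/4.
The leader anticipates this reaction. Substituting into P = 391 - 2Q gives P = 435/2 - q_W, so π_W = (435/2 - q_W)q_W - 44q_W.
Leader FOC: 347/2 - 2q_W = 0, so q_W = 347/4.
Then q_D = (347 - 2·(347/4))/4 = 347/8.
Price P = 391 - 2·(1041/8) = 523/4.
Willow's profit: (523/4 - 44)·(347/4) - 6878 = 647.5625.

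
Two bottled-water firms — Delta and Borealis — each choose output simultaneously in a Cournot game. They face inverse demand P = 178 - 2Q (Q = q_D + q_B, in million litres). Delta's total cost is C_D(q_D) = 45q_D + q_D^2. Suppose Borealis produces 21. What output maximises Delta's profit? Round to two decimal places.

With the rival's output fixed at 21, Delta's profit is π_D = (178 - 2·21 - 2q_D)q_D - (45q_D + q_D²) = (136 - 2q_D)q_D - (45q_D + q_D²).
∂π_D/∂q_D = 91 - 6q_D = 0, so q_D = 91/6.

15.17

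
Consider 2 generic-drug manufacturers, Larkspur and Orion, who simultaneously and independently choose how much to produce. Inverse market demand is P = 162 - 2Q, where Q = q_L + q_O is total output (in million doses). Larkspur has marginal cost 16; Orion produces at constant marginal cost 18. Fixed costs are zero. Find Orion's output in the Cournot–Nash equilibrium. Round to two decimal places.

23.67

Larkspur's profit: π_L = (162 - 2Q)q_L - (16q_L). Setting ∂π_L/∂q_L = 0: 146 - 4q_L - 2(q_O) = 0.
Orion's first-order condition: 144 - 4q_O - 2(q_L) = 0.
Best responses: q_L = (146 - 2q_O)/4, q_O = (144 - 2q_L)/4.
Substituting one into the other gives q_L = 74/3 and q_O = 71/3.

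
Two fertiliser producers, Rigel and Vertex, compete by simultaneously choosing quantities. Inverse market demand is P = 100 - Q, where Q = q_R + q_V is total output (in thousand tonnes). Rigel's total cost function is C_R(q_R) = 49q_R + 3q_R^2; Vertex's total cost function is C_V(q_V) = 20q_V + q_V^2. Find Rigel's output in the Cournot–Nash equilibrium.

Rigel's profit: π_R = (100 - Q)q_R - (49q_R + 3q_R²). Setting ∂π_R/∂q_R = 0: 51 - 8q_R - (q_V) = 0.
Vertex's first-order condition: 80 - 4q_V - (q_R) = 0.
Rearranging gives the reaction functions q_R = (51 - q_V)/8 and q_V = (80 - q_R)/4.
Substituting one into the other gives q_R = 4 and q_V = 19.

4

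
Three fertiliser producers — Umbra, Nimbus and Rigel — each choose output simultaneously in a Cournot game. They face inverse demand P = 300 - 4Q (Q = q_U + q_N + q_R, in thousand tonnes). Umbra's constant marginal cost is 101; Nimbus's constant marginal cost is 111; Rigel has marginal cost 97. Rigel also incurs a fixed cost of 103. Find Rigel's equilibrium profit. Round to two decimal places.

660.14

Umbra's profit: π_U = (300 - 4Q)q_U - (101q_U). Setting ∂π_U/∂q_U = 0: 199 - 8q_U - 4(q_N + q_R) = 0.
Nimbus's profit: π_N = (300 - 4Q)q_N - (111q_N). Setting ∂π_N/∂q_N = 0: 189 - 8q_N - 4(q_U + q_R) = 0.
Rigel's first-order condition: 203 - 8q_R - 4(q_U + q_N) = 0.
Adding the 3 first-order conditions: 591 − 16Q = 0, so Q = 591/16.
Back-substituting: q_U = (199 − 591/4)/4 = 205/16, q_N = (189 − 591/4)/4 = 165/16, q_R = (203 − 591/4)/4 = 221/16.
Price P = 300 - 4·(591/16) = 609/4.
Rigel's profit: (609/4 - 97)·(221/16) - 103 = 660.1406.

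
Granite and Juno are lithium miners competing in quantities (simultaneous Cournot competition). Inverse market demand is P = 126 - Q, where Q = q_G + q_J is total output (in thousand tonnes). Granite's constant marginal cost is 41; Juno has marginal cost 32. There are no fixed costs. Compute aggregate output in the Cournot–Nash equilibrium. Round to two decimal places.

59.67

Granite's profit: π_G = (126 - Q)q_G - (41q_G). Setting ∂π_G/∂q_G = 0: 85 - 2q_G - (q_J) = 0.
Juno's first-order condition: 94 - 2q_J - (q_G) = 0.
So q_G = (85 - q_J)/2 and q_J = (94 - q_G)/2.
Solving the pair: q_G = 76/3, q_J = 103/3.
Total output Q = 76/3 + 103/3 = 179/3.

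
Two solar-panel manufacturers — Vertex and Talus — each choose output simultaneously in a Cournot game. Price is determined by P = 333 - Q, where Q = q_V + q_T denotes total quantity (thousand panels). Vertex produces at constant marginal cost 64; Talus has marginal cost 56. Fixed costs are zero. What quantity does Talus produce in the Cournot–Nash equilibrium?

95

Vertex's profit: π_V = (333 - Q)q_V - (64q_V). Setting ∂π_V/∂q_V = 0: 269 - 2q_V - (q_T) = 0.
Talus's first-order condition: 277 - 2q_T - (q_V) = 0.
Rearranging gives the reaction functions q_V = (269 - q_T)/2 and q_T = (277 - q_V)/2.
Solving the pair: q_V = 87, q_T = 95.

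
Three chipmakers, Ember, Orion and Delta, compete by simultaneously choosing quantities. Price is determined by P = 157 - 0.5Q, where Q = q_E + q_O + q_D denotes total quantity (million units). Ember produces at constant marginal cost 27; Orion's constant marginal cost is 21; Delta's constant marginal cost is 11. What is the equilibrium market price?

Ember's profit: π_E = (157 - 0.5Q)q_E - (27q_E). Setting ∂π_E/∂q_E = 0: 130 - q_E - (1/2)(q_O + q_D) = 0.
Orion's first-order condition: 136 - q_O - (1/2)(q_E + q_D) = 0.
Delta's profit: π_D = (157 - 0.5Q)q_D - (11q_D). Setting ∂π_D/∂q_D = 0: 146 - q_D - (1/2)(q_E + q_O) = 0.
Summing all 3 equations gives 412 − 2Q = 0, hence Q = 206.
Back-substituting: q_E = (130 − 103)/(1/2) = 54, q_O = (136 − 103)/(1/2) = 66, q_D = (146 − 103)/(1/2) = 86.
Total output Q = 206, so price P = 157 - (1/2)·206 = 54.

54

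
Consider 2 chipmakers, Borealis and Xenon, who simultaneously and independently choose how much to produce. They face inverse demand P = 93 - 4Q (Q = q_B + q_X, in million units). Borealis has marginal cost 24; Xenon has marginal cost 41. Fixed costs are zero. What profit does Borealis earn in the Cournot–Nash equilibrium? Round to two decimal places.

Borealis's profit: π_B = (93 - 4Q)q_B - (24q_B). Setting ∂π_B/∂q_B = 0: 69 - 8q_B - 4(q_X) = 0.
Xenon's first-order condition: 52 - 8q_X - 4(q_B) = 0.
Rearranging gives the reaction functions q_B = (69 - 4q_X)/8 and q_X = (52 - 4q_B)/8.
Solving the pair: q_B = 43/6, q_X = 35/12.
Price P = 93 - 4·(121/12) = 158/3.
Borealis's profit: (158/3 - 24)·(43/6) = 1849/9.

205.44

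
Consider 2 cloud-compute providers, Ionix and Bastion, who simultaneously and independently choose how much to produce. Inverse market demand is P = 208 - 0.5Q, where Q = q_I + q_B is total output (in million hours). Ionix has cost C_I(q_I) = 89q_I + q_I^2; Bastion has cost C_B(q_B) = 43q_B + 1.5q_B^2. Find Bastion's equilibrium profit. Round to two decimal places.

2747.45

Ionix's profit: π_I = (208 - 0.5Q)q_I - (89q_I + q_I²). Setting ∂π_I/∂q_I = 0: 119 - 3q_I - (1/2)(q_B) = 0.
Bastion's first-order condition: 165 - 4q_B - (1/2)(q_I) = 0.
So q_I = (119 - (1/2)q_B)/3 and q_B = (165 - (1/2)q_I)/4.
Substituting one into the other gives q_I = 1574/47 and q_B = 1742/47.
Price P = 208 - (1/2)·70.5532 = 172.7234.
Bastion's profit: 172.7234·(1742/47) - 43·(1742/47) - (3/2)(1742/47)² = 2747.4550.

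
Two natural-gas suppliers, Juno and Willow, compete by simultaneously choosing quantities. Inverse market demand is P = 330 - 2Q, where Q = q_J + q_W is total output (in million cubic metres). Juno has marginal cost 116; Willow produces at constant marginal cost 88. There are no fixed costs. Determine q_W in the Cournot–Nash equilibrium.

45

Juno's profit: π_J = (330 - 2Q)q_J - (116q_J). Setting ∂π_J/∂q_J = 0: 214 - 4q_J - 2(q_W) = 0.
Willow's profit: π_W = (330 - 2Q)q_W - (88q_W). Setting ∂π_W/∂q_W = 0: 242 - 4q_W - 2(q_J) = 0.
Best responses: q_J = (214 - 2q_W)/4, q_W = (242 - 2q_J)/4.
Solving the pair: q_J = 31, q_W = 45.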